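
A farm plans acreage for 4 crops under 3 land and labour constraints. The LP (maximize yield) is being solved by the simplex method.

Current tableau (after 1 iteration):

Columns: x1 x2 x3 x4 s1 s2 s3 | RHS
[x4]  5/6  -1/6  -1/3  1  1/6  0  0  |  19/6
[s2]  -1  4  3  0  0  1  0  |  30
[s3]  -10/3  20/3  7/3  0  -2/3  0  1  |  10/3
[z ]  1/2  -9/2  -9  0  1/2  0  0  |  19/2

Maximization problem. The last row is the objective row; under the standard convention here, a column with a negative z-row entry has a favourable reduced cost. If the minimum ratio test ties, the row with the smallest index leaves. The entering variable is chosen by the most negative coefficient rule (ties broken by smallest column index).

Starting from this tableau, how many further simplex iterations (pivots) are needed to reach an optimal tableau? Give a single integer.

3

pivot: x3 in, s3 out → z = 313/14
pivot: x1 in, s2 out → z = 5477/46
pivot: s3 in, x4 out → z = 122
No improving column remains; optimal.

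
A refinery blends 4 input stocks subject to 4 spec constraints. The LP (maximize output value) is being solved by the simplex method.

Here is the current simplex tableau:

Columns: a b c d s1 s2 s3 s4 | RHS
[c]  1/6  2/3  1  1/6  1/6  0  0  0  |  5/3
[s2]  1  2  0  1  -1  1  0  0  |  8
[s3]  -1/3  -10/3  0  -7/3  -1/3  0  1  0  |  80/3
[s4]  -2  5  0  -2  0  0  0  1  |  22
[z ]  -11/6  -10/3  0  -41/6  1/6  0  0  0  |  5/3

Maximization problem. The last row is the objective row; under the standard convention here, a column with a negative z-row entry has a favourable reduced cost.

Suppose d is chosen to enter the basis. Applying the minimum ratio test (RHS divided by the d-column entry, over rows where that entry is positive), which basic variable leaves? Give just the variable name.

Ratios: row 1 (c): (5/3)/(1/6) = 10; row 2 (s2): 8/1 = 8; row 3 (s3): entry -7/3 ≤ 0, skip; row 4 (s4): entry -2 ≤ 0, skip.
Minimum ratio 8 is in the s2 row, so s2 leaves.

s2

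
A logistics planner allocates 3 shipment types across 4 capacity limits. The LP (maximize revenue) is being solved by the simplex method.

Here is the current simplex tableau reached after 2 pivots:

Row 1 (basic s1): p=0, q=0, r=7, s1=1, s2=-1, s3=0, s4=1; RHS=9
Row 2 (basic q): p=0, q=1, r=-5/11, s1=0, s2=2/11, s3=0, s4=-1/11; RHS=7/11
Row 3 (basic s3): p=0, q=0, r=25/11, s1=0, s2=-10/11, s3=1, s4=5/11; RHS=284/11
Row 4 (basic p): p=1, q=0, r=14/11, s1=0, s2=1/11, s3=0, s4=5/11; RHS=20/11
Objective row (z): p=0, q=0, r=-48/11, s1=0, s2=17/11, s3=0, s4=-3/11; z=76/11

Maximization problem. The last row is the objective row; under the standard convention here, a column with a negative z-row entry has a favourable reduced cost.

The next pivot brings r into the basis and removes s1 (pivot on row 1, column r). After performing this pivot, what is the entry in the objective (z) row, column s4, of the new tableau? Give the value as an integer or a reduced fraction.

27/77

Pivot element is row 1, column r: 7.
Normalize row 1: new (row 1, s4) = 1/7 = 1/7.
z-row ← z-row − (-48/11)·(new row 1): -3/11 − (-48/11)·(1/7) = 27/77.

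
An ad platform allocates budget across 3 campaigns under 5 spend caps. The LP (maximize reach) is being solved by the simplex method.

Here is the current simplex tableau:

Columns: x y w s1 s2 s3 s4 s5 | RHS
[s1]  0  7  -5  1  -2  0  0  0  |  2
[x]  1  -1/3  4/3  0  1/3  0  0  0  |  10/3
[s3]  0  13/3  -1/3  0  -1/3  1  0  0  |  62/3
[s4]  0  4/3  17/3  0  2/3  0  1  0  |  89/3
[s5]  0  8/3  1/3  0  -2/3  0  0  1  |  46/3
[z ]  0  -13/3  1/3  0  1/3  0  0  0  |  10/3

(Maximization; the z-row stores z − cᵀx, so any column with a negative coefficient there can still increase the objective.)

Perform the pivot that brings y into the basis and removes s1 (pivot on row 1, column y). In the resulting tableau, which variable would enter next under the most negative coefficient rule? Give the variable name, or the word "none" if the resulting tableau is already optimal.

Pivot element 7. New z-row = old z-row − (-13/3)·(row 1/7).
Updated z-row coefficients: x: 0, y: 0, w: -58/21, s1: 13/21, s2: -19/21, s3: 0, s4: 0, s5: 0.
The most negative is -58/21 in column w, so w would enter next.

w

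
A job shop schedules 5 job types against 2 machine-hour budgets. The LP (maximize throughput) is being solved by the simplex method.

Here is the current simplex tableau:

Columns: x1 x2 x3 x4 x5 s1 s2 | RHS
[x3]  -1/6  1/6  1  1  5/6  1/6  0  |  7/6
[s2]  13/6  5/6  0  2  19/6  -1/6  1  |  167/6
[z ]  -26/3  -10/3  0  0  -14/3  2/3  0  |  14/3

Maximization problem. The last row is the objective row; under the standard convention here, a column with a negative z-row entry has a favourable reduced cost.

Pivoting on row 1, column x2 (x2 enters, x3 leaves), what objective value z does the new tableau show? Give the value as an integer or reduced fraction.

28

Minimum ratio for x2: (7/6)/(1/6) = 7.
z changes by −(z-row coeff of x2)·ratio = −(-10/3)·7 = 70/3.
New z = 14/3 + (70/3) = 28.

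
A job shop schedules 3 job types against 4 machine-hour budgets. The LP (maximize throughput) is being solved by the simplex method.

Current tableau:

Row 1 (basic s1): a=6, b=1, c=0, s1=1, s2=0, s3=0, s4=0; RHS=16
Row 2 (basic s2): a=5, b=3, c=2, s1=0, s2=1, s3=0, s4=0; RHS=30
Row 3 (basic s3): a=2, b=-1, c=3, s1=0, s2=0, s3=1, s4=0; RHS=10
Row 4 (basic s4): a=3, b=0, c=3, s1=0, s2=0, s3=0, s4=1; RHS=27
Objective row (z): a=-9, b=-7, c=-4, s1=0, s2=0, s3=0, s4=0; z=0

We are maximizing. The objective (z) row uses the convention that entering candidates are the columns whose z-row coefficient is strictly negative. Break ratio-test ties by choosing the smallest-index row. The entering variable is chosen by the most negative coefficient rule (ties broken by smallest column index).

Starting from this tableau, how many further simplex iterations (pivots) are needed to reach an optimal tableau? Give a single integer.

pivot: a in, s1 out → z = 24
pivot: b in, s2 out → z = 862/13
pivot: s1 in, a out → z = 70
No improving column remains; optimal.

3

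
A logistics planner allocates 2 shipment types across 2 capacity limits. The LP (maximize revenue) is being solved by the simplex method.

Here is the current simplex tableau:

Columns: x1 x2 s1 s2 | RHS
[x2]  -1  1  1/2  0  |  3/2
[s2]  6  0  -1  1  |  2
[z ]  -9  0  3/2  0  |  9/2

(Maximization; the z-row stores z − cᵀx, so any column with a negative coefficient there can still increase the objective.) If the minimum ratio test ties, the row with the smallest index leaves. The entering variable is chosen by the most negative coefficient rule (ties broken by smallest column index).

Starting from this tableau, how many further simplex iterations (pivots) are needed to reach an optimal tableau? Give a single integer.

pivot: x1 in, s2 out → z = 15/2
No improving column remains; optimal.

1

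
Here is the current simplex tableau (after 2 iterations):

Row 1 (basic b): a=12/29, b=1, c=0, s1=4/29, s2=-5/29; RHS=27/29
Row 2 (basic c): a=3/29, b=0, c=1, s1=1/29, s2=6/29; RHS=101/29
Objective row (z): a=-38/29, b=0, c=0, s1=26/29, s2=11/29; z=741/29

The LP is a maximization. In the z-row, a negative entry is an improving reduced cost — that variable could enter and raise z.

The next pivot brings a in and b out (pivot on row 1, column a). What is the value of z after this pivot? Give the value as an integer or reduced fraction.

57/2

Minimum ratio for a: (27/29)/(12/29) = 9/4.
z changes by −(z-row coeff of a)·ratio = −(-38/29)·(9/4) = 171/58.
New z = 741/29 + (171/58) = 57/2.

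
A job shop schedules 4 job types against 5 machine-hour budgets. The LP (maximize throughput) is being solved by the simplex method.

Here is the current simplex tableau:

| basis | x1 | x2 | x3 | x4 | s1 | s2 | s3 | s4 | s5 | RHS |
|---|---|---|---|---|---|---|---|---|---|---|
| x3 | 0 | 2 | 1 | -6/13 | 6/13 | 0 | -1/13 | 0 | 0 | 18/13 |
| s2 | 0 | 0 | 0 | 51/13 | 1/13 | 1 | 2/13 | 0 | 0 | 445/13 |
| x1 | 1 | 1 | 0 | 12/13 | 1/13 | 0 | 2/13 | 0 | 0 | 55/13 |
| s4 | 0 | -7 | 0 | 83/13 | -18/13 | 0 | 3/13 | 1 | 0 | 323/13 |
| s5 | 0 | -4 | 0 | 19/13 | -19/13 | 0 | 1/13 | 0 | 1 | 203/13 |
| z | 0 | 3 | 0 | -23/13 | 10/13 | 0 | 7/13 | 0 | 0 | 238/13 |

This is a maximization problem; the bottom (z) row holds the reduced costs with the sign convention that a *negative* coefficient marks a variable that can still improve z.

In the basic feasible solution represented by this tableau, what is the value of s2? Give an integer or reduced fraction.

s2 is basic (row 2); its value is the RHS of that row: 445/13.

445/13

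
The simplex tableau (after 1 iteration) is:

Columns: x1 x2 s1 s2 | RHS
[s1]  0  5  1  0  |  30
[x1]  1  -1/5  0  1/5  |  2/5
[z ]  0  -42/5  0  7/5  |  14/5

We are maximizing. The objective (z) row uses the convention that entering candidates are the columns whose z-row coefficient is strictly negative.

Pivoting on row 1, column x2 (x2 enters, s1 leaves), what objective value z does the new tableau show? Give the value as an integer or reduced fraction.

Minimum ratio for x2: 30/5 = 6.
z changes by −(z-row coeff of x2)·ratio = −(-42/5)·6 = 252/5.
New z = 14/5 + (252/5) = 266/5.

266/5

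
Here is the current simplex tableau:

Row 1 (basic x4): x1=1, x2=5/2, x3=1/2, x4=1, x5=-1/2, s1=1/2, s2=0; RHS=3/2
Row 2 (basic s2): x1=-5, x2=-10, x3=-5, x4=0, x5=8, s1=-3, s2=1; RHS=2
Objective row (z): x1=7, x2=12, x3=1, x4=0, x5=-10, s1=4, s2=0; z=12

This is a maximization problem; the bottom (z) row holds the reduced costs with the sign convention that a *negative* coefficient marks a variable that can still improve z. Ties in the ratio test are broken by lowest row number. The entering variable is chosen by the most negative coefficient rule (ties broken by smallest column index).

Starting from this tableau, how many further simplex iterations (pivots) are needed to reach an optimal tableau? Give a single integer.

pivot: x5 in, s2 out → z = 29/2
pivot: x3 in, x4 out → z = 60
No improving column remains; optimal.

2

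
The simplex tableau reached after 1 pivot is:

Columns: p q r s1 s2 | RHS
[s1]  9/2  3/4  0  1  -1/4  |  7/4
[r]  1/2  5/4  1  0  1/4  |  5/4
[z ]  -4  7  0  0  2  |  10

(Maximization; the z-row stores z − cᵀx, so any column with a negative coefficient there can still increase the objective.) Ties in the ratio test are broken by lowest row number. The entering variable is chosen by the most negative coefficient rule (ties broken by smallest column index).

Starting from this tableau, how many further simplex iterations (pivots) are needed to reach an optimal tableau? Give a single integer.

1

pivot: p in, s1 out → z = 104/9
No improving column remains; optimal.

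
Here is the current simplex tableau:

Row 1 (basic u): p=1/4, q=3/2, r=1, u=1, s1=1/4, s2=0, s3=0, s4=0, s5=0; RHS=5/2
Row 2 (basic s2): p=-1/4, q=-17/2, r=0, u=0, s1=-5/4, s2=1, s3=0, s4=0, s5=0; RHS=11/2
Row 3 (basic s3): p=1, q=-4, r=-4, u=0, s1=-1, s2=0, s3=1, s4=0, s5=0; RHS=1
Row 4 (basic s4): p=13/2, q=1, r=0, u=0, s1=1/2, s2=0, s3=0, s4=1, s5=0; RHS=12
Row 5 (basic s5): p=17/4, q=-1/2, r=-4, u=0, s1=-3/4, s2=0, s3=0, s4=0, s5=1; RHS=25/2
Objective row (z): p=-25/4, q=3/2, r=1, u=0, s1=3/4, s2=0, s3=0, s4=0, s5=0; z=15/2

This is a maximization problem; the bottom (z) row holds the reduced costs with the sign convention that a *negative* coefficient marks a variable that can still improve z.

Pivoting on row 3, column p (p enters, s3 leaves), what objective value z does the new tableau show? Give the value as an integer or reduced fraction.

Minimum ratio for p: 1/1 = 1.
z changes by −(z-row coeff of p)·ratio = −(-25/4)·1 = 25/4.
New z = 15/2 + (25/4) = 55/4.

55/4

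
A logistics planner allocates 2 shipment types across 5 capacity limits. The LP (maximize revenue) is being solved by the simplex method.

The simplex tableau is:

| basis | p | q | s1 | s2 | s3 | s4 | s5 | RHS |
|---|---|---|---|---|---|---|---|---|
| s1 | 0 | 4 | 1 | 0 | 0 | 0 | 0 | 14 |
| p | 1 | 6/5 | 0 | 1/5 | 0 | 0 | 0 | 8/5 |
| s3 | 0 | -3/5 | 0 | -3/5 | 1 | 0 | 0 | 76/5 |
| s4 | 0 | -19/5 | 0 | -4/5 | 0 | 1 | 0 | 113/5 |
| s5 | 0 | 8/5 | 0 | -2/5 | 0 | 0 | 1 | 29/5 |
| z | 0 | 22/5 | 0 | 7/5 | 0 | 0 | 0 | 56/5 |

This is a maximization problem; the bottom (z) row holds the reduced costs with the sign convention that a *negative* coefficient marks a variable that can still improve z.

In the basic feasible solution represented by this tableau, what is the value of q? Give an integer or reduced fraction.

0

q is nonbasic (not in the basis column), so its value in the current BFS is 0.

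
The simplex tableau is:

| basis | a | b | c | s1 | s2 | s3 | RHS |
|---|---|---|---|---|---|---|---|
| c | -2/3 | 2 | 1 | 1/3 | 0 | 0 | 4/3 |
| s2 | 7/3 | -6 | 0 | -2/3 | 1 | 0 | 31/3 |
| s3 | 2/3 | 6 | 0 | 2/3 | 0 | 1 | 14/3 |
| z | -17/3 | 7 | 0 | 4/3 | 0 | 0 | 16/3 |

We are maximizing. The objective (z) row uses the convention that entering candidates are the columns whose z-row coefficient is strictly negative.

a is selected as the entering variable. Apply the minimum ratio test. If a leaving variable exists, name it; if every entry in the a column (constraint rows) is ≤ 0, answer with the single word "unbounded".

s2

Ratios: row 1 (c): entry -2/3 ≤ 0, skip; row 2 (s2): (31/3)/(7/3) = 31/7; row 3 (s3): (14/3)/(2/3) = 7.
Minimum ratio is in the s2 row, so s2 leaves.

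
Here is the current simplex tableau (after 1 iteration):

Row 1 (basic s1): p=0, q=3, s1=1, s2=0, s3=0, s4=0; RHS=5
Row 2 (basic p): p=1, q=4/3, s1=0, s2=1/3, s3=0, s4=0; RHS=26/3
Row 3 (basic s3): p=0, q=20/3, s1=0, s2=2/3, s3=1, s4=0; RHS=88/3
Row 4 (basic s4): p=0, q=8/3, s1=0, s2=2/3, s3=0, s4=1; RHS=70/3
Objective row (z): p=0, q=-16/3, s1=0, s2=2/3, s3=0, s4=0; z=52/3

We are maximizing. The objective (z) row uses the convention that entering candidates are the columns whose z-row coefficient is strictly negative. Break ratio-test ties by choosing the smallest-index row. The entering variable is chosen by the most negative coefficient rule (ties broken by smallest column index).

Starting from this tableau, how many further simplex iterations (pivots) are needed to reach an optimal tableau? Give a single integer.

pivot: q in, s1 out → z = 236/9
No improving column remains; optimal.

1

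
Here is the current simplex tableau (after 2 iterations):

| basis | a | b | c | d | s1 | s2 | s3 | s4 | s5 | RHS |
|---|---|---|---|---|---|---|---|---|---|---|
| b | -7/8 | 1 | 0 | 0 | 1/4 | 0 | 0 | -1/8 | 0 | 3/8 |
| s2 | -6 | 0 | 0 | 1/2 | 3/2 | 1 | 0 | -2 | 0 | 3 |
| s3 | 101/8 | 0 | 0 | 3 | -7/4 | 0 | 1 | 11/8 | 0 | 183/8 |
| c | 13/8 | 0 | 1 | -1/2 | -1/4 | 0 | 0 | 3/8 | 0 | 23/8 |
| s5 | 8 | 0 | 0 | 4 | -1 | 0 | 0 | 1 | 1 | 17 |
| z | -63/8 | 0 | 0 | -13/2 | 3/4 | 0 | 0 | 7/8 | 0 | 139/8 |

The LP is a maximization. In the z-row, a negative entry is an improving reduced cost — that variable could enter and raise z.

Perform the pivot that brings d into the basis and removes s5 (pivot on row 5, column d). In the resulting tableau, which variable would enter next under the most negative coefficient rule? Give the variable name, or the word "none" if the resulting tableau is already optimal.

s1

Pivot element 4. New z-row = old z-row − (-13/2)·(row 5/4).
Updated z-row coefficients: a: 41/8, b: 0, c: 0, d: 0, s1: -7/8, s2: 0, s3: 0, s4: 5/2, s5: 13/8.
The most negative is -7/8 in column s1, so s1 would enter next.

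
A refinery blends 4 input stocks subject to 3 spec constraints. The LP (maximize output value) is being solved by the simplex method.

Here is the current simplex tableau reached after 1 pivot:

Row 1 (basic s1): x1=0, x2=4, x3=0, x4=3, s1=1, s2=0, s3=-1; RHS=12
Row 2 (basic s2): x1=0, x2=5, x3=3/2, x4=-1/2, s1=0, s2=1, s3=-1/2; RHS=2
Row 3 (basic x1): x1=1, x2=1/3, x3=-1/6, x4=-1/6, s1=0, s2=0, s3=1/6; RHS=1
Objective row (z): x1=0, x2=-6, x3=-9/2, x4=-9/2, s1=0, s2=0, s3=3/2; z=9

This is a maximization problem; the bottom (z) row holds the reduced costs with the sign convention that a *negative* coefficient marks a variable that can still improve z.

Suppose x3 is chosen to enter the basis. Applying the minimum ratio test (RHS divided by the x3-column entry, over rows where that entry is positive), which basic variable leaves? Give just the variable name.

Ratios: row 1 (s1): entry 0 ≤ 0, skip; row 2 (s2): 2/(3/2) = 4/3; row 3 (x1): entry -1/6 ≤ 0, skip.
Minimum ratio 4/3 is in the s2 row, so s2 leaves.

s2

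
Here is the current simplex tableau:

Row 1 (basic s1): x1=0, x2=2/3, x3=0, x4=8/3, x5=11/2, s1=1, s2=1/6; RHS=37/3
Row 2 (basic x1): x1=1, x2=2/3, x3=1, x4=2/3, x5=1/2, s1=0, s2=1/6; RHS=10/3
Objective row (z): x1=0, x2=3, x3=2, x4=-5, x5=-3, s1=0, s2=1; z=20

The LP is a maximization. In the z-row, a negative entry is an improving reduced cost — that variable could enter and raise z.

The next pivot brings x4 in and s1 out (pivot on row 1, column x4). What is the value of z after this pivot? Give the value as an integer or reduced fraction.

Minimum ratio for x4: (37/3)/(8/3) = 37/8.
z changes by −(z-row coeff of x4)·ratio = −(-5)·(37/8) = 185/8.
New z = 20 + (185/8) = 345/8.

345/8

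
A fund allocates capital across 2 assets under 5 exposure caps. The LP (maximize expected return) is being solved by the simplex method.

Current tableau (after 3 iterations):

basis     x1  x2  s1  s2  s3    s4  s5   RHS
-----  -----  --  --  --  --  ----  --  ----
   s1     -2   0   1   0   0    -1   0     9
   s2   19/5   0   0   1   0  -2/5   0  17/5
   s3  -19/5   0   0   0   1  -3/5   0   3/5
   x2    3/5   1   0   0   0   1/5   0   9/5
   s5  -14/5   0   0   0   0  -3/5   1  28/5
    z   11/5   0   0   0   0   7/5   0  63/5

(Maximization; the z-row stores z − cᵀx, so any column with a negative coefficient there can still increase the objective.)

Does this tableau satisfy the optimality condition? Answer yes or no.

yes

No objective-row coefficient is strictly negative, so no entering variable exists; the tableau is optimal.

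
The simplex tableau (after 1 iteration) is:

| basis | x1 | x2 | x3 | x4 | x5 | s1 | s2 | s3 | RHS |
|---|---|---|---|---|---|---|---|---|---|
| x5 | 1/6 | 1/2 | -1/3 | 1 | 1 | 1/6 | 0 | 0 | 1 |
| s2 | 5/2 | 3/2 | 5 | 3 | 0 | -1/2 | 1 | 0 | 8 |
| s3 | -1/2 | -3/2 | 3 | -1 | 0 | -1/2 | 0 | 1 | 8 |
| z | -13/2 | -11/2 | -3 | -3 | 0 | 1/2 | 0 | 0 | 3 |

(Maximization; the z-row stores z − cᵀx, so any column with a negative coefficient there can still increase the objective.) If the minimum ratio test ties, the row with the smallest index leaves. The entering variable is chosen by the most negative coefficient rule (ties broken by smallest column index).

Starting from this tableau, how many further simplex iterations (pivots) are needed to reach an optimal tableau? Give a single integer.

2

pivot: x1 in, s2 out → z = 119/5
pivot: x2 in, x5 out → z = 77/3
No improving column remains; optimal.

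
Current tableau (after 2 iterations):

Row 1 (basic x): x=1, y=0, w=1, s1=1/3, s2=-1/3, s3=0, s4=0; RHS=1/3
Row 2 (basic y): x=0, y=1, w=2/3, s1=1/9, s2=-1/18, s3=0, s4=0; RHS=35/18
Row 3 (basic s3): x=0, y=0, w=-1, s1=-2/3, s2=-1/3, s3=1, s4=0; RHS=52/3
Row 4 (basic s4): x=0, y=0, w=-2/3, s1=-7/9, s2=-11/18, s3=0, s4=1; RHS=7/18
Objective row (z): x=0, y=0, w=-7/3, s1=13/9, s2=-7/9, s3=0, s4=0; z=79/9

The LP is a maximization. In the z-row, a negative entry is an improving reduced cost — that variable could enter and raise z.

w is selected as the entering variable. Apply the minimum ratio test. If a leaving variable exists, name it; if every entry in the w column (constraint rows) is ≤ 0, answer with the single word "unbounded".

Ratios: row 1 (x): (1/3)/1 = 1/3; row 2 (y): (35/18)/(2/3) = 35/12; row 3 (s3): entry -1 ≤ 0, skip; row 4 (s4): entry -2/3 ≤ 0, skip.
Minimum ratio is in the x row, so x leaves.

x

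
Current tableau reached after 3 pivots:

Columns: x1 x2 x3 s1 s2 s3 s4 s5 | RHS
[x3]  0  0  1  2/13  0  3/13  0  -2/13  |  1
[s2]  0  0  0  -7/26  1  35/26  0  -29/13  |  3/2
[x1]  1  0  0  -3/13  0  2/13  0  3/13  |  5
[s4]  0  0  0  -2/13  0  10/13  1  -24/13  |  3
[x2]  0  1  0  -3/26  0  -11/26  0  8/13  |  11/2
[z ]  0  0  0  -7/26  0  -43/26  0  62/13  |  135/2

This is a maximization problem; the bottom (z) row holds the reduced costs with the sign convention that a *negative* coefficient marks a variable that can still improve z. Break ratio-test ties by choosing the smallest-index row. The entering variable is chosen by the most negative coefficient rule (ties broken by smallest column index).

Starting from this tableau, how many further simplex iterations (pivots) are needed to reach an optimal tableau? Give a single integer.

2

pivot: s3 in, s2 out → z = 2427/35
pivot: s1 in, x3 out → z = 501/7
No improving column remains; optimal.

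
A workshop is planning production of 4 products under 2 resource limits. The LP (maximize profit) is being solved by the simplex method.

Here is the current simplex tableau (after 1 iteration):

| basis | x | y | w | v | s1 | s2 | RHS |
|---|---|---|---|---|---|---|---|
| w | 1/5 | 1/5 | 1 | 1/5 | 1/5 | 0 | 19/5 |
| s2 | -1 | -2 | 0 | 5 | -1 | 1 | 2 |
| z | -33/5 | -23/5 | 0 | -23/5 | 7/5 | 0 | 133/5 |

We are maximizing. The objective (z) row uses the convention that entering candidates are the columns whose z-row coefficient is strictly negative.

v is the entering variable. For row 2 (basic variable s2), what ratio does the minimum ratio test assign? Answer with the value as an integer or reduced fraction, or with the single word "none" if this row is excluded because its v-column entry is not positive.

2/5

Ratio = RHS / (v entry) = 2 / 5 = 2/5.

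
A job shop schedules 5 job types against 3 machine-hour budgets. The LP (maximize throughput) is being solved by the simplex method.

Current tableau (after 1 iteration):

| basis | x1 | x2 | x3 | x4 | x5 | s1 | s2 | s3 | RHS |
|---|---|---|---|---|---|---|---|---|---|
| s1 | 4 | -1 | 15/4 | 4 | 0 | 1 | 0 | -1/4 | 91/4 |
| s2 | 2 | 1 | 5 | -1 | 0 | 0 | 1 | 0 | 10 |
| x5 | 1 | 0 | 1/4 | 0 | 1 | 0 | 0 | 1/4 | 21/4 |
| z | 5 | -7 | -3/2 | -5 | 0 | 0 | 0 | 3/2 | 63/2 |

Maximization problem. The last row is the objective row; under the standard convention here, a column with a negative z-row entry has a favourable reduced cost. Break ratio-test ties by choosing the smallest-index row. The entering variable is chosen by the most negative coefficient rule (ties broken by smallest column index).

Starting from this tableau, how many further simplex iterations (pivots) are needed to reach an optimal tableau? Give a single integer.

2

pivot: x2 in, s2 out → z = 203/2
pivot: x4 in, s1 out → z = 465/2
No improving column remains; optimal.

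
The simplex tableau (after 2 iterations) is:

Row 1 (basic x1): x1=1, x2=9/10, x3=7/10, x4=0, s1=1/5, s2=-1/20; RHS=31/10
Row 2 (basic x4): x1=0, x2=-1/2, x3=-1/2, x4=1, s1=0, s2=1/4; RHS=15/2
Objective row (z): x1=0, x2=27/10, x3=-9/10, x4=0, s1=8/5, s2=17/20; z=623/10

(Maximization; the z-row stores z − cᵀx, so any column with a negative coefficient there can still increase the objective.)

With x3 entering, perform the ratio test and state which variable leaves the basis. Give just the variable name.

Ratios: row 1 (x1): (31/10)/(7/10) = 31/7; row 2 (x4): entry -1/2 ≤ 0, skip.
Minimum ratio 31/7 is in the x1 row, so x1 leaves.

x1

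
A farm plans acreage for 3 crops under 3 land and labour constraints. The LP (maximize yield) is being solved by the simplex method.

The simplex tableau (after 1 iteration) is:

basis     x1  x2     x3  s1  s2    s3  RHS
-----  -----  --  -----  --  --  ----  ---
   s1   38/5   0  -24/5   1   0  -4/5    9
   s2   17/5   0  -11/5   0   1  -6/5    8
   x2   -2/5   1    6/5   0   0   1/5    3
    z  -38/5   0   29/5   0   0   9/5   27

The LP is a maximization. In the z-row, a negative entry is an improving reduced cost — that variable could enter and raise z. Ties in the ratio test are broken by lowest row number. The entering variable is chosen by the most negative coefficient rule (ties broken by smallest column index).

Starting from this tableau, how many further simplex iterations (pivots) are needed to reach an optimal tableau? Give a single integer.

1

pivot: x1 in, s1 out → z = 36
No improving column remains; optimal.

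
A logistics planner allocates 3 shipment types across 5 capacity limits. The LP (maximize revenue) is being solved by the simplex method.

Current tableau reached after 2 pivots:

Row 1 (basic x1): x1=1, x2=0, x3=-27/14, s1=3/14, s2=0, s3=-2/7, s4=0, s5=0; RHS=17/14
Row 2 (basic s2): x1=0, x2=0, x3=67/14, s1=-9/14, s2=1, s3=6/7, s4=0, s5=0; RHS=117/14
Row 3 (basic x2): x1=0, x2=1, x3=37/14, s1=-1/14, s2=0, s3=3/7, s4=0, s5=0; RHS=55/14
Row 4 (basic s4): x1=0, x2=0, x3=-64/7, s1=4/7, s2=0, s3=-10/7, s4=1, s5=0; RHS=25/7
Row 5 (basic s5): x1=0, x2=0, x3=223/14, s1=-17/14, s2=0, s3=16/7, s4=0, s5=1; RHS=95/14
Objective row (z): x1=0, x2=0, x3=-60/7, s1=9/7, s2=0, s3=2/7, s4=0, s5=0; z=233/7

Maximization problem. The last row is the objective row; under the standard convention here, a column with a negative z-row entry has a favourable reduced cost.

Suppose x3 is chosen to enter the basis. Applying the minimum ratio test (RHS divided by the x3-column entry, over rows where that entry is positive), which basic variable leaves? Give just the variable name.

s5

Ratios: row 1 (x1): entry -27/14 ≤ 0, skip; row 2 (s2): (117/14)/(67/14) = 117/67; row 3 (x2): (55/14)/(37/14) = 55/37; row 4 (s4): entry -64/7 ≤ 0, skip; row 5 (s5): (95/14)/(223/14) = 95/223.
Minimum ratio 95/223 is in the s5 row, so s5 leaves.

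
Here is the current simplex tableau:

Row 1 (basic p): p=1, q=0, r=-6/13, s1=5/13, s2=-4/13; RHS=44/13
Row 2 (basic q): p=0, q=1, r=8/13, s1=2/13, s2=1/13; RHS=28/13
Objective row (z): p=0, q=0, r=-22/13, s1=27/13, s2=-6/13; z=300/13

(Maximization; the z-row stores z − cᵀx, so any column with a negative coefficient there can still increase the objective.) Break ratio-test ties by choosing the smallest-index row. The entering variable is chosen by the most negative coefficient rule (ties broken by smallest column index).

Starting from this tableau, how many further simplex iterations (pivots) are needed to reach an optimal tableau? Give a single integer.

pivot: r in, q out → z = 29
pivot: s2 in, r out → z = 36
No improving column remains; optimal.

2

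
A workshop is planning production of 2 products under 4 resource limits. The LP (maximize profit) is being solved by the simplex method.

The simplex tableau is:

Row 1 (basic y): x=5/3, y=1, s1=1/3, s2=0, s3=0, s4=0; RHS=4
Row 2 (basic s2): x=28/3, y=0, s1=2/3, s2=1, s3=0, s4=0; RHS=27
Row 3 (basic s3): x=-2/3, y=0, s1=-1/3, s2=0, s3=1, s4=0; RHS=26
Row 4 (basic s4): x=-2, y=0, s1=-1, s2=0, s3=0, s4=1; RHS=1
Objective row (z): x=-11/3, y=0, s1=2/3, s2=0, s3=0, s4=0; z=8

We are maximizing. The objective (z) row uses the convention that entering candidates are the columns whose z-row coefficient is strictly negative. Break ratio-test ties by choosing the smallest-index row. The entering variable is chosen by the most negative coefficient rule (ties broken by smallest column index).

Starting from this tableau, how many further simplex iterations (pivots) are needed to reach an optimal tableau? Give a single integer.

pivot: x in, y out → z = 84/5
No improving column remains; optimal.

1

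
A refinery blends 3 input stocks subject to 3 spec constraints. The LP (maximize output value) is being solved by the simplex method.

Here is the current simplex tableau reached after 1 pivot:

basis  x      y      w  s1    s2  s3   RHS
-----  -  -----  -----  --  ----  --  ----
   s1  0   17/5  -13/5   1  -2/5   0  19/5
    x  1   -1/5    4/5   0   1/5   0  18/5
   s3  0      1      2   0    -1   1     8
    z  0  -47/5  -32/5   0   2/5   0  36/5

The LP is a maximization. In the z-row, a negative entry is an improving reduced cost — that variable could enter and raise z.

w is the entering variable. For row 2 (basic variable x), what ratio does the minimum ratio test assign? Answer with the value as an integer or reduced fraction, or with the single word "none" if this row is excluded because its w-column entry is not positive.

Ratio = RHS / (w entry) = (18/5) / (4/5) = 9/2.

9/2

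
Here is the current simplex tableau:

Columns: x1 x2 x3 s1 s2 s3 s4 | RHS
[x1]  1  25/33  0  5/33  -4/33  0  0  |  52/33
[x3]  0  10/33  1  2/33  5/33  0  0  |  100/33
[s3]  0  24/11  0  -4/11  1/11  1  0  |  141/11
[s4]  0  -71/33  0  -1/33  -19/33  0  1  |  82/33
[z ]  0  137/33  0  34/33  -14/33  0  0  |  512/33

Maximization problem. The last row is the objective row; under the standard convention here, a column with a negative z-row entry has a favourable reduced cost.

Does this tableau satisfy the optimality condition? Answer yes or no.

no

Column s2 has objective-row coefficient -14/33, which is negative; an improving pivot exists, so not yet optimal.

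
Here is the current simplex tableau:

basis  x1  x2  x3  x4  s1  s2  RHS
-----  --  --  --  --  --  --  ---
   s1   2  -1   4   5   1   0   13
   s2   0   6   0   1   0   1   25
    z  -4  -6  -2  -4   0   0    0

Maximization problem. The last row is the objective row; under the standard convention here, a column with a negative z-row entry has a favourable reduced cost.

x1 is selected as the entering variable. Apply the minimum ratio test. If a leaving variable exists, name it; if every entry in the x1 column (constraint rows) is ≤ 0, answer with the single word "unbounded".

s1

Ratios: row 1 (s1): 13/2 = 13/2; row 2 (s2): entry 0 ≤ 0, skip.
Minimum ratio is in the s1 row, so s1 leaves.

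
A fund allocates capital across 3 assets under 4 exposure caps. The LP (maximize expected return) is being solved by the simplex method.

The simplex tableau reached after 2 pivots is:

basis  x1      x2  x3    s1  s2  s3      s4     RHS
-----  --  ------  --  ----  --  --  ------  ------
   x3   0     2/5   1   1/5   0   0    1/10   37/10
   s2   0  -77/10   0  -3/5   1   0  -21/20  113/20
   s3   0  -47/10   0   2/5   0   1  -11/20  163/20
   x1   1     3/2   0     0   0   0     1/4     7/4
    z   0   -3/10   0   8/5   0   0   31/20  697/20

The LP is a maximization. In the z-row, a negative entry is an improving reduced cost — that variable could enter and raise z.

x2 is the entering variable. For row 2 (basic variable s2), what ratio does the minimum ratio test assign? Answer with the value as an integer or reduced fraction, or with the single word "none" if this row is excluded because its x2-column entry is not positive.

none

The x2 entry in row 2 is -77/10 ≤ 0, so this row gives no ratio.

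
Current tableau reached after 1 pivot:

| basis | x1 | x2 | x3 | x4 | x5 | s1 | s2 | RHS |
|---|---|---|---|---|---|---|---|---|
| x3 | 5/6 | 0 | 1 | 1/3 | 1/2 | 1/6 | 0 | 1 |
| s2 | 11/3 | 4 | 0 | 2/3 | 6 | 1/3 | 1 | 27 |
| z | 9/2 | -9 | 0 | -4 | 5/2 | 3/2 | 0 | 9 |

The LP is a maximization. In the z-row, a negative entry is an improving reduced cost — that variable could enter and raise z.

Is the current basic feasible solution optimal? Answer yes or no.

Column x2 has objective-row coefficient -9, which is negative; an improving pivot exists, so not yet optimal.

no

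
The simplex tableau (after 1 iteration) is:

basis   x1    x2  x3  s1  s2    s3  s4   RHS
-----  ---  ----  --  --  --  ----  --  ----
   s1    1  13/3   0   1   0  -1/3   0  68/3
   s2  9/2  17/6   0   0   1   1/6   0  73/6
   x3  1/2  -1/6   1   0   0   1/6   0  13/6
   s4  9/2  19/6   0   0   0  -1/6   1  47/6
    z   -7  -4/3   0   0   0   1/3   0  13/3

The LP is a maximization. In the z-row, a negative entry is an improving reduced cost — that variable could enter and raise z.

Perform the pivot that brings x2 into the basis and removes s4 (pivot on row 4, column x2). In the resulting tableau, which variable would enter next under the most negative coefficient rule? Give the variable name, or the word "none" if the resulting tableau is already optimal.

Pivot element 19/6. New z-row = old z-row − (-4/3)·(row 4/(19/6)).
Updated z-row coefficients: x1: -97/19, x2: 0, x3: 0, s1: 0, s2: 0, s3: 5/19, s4: 8/19.
The most negative is -97/19 in column x1, so x1 would enter next.

x1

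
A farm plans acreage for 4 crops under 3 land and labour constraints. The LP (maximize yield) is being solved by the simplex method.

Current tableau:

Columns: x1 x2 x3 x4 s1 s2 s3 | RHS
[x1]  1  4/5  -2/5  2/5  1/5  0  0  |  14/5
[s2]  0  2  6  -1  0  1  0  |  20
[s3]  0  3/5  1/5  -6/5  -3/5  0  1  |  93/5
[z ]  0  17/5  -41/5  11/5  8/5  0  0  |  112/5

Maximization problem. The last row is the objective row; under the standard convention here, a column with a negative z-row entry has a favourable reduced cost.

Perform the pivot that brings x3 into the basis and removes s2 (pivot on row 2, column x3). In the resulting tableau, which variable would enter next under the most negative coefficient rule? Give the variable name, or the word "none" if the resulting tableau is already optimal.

none

Pivot element 6. New z-row = old z-row − (-41/5)·(row 2/6).
Updated z-row coefficients: x1: 0, x2: 92/15, x3: 0, x4: 5/6, s1: 8/5, s2: 41/30, s3: 0.
No coefficient is strictly negative; the tableau after this pivot is optimal.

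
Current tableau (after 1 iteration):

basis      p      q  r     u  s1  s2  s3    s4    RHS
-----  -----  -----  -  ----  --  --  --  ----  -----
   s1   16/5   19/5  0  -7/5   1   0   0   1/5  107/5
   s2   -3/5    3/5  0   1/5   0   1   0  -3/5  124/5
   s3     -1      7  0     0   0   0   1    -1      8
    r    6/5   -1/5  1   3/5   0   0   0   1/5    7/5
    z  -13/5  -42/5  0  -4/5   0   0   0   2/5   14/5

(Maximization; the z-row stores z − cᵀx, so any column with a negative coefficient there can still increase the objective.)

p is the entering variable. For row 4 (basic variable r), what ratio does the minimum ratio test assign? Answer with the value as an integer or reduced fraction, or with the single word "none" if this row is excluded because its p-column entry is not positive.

Ratio = RHS / (p entry) = (7/5) / (6/5) = 7/6.

7/6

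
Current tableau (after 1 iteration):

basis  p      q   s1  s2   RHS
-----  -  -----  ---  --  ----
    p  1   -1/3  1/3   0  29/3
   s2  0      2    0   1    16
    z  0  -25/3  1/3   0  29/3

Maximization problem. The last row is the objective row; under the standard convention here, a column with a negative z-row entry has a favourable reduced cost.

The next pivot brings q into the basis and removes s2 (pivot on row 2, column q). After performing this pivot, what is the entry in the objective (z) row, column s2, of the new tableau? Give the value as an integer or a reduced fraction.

25/6

Pivot element is row 2, column q: 2.
Normalize row 2: new (row 2, s2) = 1/2 = 1/2.
z-row ← z-row − (-25/3)·(new row 2): 0 − (-25/3)·(1/2) = 25/6.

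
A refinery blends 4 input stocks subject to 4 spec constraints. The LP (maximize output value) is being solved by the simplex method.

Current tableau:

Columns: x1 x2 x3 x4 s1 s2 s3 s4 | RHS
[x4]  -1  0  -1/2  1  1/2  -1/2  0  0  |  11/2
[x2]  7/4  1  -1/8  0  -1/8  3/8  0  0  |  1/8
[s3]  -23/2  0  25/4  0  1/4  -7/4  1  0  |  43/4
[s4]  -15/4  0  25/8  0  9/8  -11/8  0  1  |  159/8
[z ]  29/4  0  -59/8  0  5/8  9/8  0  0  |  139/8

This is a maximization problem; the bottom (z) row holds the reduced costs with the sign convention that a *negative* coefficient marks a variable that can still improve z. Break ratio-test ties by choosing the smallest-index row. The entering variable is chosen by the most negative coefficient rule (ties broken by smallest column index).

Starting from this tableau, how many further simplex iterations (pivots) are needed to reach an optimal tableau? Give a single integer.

2

pivot: x3 in, s3 out → z = 1503/50
pivot: x1 in, x2 out → z = 598/19
No improving column remains; optimal.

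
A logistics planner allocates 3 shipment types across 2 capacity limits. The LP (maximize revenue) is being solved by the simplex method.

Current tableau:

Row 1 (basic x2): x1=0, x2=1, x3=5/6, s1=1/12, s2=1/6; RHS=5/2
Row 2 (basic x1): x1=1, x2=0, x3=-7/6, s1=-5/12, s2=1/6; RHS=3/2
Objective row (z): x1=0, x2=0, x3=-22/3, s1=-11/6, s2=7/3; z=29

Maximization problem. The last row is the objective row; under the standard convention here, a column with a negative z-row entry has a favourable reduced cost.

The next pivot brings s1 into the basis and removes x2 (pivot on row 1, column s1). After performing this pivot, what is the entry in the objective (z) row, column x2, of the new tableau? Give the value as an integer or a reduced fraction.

22

Pivot element is row 1, column s1: 1/12.
Normalize row 1: new (row 1, x2) = 1/(1/12) = 12.
z-row ← z-row − (-11/6)·(new row 1): 0 − (-11/6)·12 = 22.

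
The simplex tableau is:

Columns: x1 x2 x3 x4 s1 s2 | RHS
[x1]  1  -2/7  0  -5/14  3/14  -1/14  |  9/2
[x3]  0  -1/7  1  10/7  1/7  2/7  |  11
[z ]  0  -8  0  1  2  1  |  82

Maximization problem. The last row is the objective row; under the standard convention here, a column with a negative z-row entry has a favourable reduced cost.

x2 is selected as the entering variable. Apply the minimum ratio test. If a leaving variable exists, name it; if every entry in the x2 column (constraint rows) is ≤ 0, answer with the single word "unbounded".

unbounded

x2-column entries: row 1: -2/7, row 2: -1/7. All ≤ 0, so x2 can increase without bound; the LP is unbounded in this direction.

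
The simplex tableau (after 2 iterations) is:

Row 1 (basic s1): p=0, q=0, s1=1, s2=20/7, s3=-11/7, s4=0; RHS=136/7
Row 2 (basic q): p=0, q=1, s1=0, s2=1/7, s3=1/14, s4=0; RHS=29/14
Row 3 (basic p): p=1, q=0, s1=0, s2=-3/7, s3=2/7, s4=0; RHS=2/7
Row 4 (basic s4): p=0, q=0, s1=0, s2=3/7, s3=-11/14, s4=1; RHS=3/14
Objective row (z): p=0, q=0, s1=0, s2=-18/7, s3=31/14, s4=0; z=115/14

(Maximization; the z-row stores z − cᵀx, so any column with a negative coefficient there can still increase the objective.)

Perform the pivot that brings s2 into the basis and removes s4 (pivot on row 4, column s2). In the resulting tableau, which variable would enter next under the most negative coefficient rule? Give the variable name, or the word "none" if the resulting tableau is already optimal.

s3

Pivot element 3/7. New z-row = old z-row − (-18/7)·(row 4/(3/7)).
Updated z-row coefficients: p: 0, q: 0, s1: 0, s2: 0, s3: -5/2, s4: 6.
The most negative is -5/2 in column s3, so s3 would enter next.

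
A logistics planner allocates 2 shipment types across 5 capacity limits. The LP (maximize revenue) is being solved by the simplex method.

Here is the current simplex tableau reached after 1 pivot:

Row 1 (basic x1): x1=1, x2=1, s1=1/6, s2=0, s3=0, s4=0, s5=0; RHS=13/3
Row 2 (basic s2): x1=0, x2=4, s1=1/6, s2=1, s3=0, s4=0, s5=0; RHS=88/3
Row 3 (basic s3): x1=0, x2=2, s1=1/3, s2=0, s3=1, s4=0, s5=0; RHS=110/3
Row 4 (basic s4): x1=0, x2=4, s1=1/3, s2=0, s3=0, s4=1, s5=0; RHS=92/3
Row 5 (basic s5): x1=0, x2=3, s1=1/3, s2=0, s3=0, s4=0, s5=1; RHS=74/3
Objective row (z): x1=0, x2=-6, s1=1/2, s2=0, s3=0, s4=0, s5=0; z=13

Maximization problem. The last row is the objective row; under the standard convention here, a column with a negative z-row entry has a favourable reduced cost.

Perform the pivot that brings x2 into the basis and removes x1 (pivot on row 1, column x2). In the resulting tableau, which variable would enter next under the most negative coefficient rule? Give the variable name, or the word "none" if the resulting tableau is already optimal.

Pivot element 1. New z-row = old z-row − (-6)·(row 1/1).
Updated z-row coefficients: x1: 6, x2: 0, s1: 3/2, s2: 0, s3: 0, s4: 0, s5: 0.
No coefficient is strictly negative; the tableau after this pivot is optimal.

none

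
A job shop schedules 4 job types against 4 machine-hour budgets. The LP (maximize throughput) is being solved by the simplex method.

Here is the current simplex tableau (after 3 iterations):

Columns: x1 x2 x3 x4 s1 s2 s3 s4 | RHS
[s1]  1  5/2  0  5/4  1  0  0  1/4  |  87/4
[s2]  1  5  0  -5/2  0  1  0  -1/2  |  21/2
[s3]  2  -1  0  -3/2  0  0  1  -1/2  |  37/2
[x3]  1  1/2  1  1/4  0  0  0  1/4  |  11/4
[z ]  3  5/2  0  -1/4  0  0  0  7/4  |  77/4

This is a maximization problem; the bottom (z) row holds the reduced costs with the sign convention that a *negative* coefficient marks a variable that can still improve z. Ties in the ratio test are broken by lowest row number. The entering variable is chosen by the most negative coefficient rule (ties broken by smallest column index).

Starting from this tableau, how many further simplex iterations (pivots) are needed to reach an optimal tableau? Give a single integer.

pivot: x4 in, x3 out → z = 22
No improving column remains; optimal.

1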